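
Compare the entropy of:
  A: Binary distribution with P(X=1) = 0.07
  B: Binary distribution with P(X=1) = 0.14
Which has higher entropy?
B

For binary distributions, entropy is maximized at p=0.5 and decreases as p moves toward 0 or 1.

H(A) = H(0.07) = 0.3659 bits
H(B) = H(0.14) = 0.5842 bits

Distribution B (p=0.14) is closer to uniform (p=0.5), so it has higher entropy.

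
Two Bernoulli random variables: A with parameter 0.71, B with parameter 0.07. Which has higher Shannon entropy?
A

For binary distributions, entropy is maximized at p=0.5 and decreases as p moves toward 0 or 1.

H(A) = H(0.71) = 0.8687 bits
H(B) = H(0.07) = 0.3659 bits

Distribution A (p=0.71) is closer to uniform (p=0.5), so it has higher entropy.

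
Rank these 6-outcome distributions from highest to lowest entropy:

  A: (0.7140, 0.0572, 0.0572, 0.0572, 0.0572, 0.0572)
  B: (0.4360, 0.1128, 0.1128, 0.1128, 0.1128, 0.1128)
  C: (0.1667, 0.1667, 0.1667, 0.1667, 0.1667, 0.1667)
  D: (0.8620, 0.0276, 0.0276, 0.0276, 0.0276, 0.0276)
C > B > A > D

Key insight: Entropy is maximized by uniform distributions and minimized by concentrated distributions.

Entropies:
  H(A) = 1.5276 bits
  H(B) = 2.2977 bits
  H(C) = 2.5850 bits
  H(D) = 0.8994 bits

Ranking: C > B > A > D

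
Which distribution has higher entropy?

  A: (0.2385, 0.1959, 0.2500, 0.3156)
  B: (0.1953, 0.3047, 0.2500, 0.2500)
B

Both distributions are close to uniform, making this a harder comparison.

H(A) = 1.9791 bits
H(B) = 1.9826 bits

The distribution closer to uniform has higher entropy.
Answer: B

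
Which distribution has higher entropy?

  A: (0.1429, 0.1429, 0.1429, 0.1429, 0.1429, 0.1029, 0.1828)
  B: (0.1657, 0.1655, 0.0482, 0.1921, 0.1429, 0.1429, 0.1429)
A

Both distributions are close to uniform, making this a harder comparison.

H(A) = 2.7910 bits
H(B) = 2.7304 bits

The distribution closer to uniform has higher entropy.
Answer: A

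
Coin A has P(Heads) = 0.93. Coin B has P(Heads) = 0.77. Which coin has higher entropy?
B

For binary distributions, entropy is maximized at p=0.5 and decreases as p moves toward 0 or 1.

H(A) = H(0.93) = 0.3659 bits
H(B) = H(0.77) = 0.7780 bits

Distribution B (p=0.77) is closer to uniform (p=0.5), so it has higher entropy.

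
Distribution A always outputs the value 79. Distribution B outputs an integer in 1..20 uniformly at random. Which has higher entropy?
B

A is deterministic, so H(A) = 0. B is uniform over 20 outcomes, so H(B) = log₂(20) = 4.322 bits. Any distribution with genuine randomness has higher entropy than a deterministic one.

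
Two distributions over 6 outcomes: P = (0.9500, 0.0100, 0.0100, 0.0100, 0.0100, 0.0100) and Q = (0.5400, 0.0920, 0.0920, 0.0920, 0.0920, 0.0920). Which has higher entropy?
Q

P is highly concentrated on one outcome (95%), making it nearly deterministic. Q spreads its mass more evenly (max 54%). The more spread-out distribution has higher entropy: H(P) ≈ 0.402 bits, H(Q) ≈ 2.063 bits.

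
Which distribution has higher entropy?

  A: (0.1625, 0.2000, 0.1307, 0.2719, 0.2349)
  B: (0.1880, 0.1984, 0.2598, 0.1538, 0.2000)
B

Both distributions are close to uniform, making this a harder comparison.

H(A) = 2.2758 bits
H(B) = 2.3012 bits

The distribution closer to uniform has higher entropy.
Answer: B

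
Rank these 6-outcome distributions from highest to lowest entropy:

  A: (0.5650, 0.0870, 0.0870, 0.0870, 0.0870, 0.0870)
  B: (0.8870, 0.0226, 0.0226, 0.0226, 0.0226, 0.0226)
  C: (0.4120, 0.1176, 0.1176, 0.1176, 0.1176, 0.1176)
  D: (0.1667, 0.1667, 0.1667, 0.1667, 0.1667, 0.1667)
D > C > A > B

Key insight: Entropy is maximized by uniform distributions and minimized by concentrated distributions.

Entropies:
  H(A) = 1.9978 bits
  H(B) = 0.7713 bits
  H(C) = 2.3428 bits
  H(D) = 2.5850 bits

Ranking: D > C > A > B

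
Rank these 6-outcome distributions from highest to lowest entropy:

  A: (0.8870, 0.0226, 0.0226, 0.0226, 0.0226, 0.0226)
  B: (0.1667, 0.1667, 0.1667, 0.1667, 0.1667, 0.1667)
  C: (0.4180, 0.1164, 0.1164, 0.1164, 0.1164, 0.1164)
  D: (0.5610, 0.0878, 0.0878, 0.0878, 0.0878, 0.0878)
B > C > D > A

Key insight: Entropy is maximized by uniform distributions and minimized by concentrated distributions.

Entropies:
  H(A) = 0.7713 bits
  H(B) = 2.5850 bits
  H(C) = 2.3319 bits
  H(D) = 2.0086 bits

Ranking: B > C > D > A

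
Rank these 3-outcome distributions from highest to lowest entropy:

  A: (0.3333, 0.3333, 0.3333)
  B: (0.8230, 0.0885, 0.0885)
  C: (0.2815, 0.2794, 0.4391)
A > C > B

Key insight: Entropy is maximized by uniform distributions and minimized by concentrated distributions.

- Uniform distributions have maximum entropy log₂(3) = 1.5850 bits
- The more "peaked" or concentrated a distribution, the lower its entropy

Entropies:
  H(A) = 1.5850 bits
  H(B) = 0.8505 bits
  H(C) = 1.5502 bits

Ranking: A > C > B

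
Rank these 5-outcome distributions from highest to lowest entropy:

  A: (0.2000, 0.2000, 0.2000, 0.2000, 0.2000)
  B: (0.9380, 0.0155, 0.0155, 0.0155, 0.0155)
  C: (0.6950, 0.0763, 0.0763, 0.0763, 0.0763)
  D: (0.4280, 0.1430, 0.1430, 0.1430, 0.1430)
A > D > C > B

Key insight: Entropy is maximized by uniform distributions and minimized by concentrated distributions.

Entropies:
  H(A) = 2.3219 bits
  H(B) = 0.4593 bits
  H(C) = 1.4973 bits
  H(D) = 2.1290 bits

Ranking: A > D > C > B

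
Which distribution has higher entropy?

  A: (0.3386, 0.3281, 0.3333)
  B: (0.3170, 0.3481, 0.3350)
A

Both distributions are close to uniform, making this a harder comparison.

H(A) = 1.5848 bits
H(B) = 1.5839 bits

The distribution closer to uniform has higher entropy.
Answer: A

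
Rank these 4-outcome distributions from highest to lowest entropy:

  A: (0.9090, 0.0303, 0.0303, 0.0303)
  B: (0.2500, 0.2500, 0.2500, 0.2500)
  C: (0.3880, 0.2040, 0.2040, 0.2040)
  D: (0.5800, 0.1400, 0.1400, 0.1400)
B > C > D > A

Key insight: Entropy is maximized by uniform distributions and minimized by concentrated distributions.

Entropies:
  H(A) = 0.5840 bits
  H(B) = 2.0000 bits
  H(C) = 1.9335 bits
  H(D) = 1.6471 bits

Ranking: B > C > D > A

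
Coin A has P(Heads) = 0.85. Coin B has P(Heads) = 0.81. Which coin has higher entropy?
B

For binary distributions, entropy is maximized at p=0.5 and decreases as p moves toward 0 or 1.

H(A) = H(0.85) = 0.6098 bits
H(B) = H(0.81) = 0.7015 bits

Distribution B (p=0.81) is closer to uniform (p=0.5), so it has higher entropy.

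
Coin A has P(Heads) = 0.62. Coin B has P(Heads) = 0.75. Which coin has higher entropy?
A

For binary distributions, entropy is maximized at p=0.5 and decreases as p moves toward 0 or 1.

H(A) = H(0.62) = 0.9580 bits
H(B) = H(0.75) = 0.8113 bits

Distribution A (p=0.62) is closer to uniform (p=0.5), so it has higher entropy.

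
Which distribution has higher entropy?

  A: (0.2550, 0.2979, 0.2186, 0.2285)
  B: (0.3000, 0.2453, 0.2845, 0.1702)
A

Both distributions are close to uniform, making this a harder comparison.

H(A) = 1.9894 bits
H(B) = 1.9692 bits

The distribution closer to uniform has higher entropy.
Answer: A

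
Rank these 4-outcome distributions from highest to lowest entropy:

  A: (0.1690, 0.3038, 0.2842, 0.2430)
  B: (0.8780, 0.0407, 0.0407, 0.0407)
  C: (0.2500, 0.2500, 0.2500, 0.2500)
C > A > B

Key insight: Entropy is maximized by uniform distributions and minimized by concentrated distributions.

- Uniform distributions have maximum entropy log₂(4) = 2.0000 bits
- The more "peaked" or concentrated a distribution, the lower its entropy

Entropies:
  H(A) = 1.9674 bits
  H(B) = 0.7284 bits
  H(C) = 2.0000 bits

Ranking: C > A > B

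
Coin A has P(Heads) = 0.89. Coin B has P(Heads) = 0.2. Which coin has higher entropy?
B

For binary distributions, entropy is maximized at p=0.5 and decreases as p moves toward 0 or 1.

H(A) = H(0.89) = 0.4999 bits
H(B) = H(0.2) = 0.7219 bits

Distribution B (p=0.2) is closer to uniform (p=0.5), so it has higher entropy.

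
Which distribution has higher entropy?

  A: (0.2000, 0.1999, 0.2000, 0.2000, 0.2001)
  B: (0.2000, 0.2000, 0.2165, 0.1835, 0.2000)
A

Both distributions are close to uniform, making this a harder comparison.

H(A) = 2.3219 bits
H(B) = 2.3200 bits

The distribution closer to uniform has higher entropy.
Answer: A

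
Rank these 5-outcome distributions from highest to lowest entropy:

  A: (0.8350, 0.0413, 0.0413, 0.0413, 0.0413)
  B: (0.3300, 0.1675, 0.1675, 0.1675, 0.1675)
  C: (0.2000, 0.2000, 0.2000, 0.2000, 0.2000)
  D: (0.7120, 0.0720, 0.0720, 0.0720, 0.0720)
C > B > D > A

Key insight: Entropy is maximized by uniform distributions and minimized by concentrated distributions.

Entropies:
  H(A) = 0.9761 bits
  H(B) = 2.2549 bits
  H(C) = 2.3219 bits
  H(D) = 1.4421 bits

Ranking: C > B > D > A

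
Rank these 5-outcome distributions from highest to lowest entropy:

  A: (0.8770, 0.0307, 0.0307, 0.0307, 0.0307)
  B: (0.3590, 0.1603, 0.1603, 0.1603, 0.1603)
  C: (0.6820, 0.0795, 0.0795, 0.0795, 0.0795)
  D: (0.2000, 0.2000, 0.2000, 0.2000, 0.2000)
D > B > C > A

Key insight: Entropy is maximized by uniform distributions and minimized by concentrated distributions.

Entropies:
  H(A) = 0.7839 bits
  H(B) = 2.2238 bits
  H(C) = 1.5382 bits
  H(D) = 2.3219 bits

Ranking: D > B > C > A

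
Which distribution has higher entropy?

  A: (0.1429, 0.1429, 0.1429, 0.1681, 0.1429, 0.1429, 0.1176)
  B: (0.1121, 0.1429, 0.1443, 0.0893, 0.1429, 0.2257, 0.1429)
A

Both distributions are close to uniform, making this a harder comparison.

H(A) = 2.8009 bits
H(B) = 2.7561 bits

The distribution closer to uniform has higher entropy.
Answer: A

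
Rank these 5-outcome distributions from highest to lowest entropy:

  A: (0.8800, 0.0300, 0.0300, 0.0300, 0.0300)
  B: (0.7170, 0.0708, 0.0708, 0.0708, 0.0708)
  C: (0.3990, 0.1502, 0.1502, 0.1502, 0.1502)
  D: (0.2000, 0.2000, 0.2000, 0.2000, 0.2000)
D > C > B > A

Key insight: Entropy is maximized by uniform distributions and minimized by concentrated distributions.

Entropies:
  H(A) = 0.7694 bits
  H(B) = 1.4255 bits
  H(C) = 2.1724 bits
  H(D) = 2.3219 bits

Ranking: D > C > B > A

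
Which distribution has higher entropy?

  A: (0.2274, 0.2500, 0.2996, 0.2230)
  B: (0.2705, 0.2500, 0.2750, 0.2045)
B

Both distributions are close to uniform, making this a harder comparison.

H(A) = 1.9896 bits
H(B) = 1.9907 bits

The distribution closer to uniform has higher entropy.
Answer: B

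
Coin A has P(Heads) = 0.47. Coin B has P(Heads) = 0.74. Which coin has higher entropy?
A

For binary distributions, entropy is maximized at p=0.5 and decreases as p moves toward 0 or 1.

H(A) = H(0.47) = 0.9974 bits
H(B) = H(0.74) = 0.8267 bits

Distribution A (p=0.47) is closer to uniform (p=0.5), so it has higher entropy.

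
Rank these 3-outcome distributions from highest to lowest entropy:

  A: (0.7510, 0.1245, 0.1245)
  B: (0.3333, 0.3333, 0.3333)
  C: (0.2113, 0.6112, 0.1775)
B > C > A

Key insight: Entropy is maximized by uniform distributions and minimized by concentrated distributions.

- Uniform distributions have maximum entropy log₂(3) = 1.5850 bits
- The more "peaked" or concentrated a distribution, the lower its entropy

Entropies:
  H(A) = 1.0587 bits
  H(B) = 1.5850 bits
  H(C) = 1.3507 bits

Ranking: B > C > A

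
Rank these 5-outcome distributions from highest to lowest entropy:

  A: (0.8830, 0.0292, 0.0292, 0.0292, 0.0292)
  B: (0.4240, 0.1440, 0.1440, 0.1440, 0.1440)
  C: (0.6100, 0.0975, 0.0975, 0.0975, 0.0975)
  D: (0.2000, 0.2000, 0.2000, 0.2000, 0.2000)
D > B > C > A

Key insight: Entropy is maximized by uniform distributions and minimized by concentrated distributions.

Entropies:
  H(A) = 0.7547 bits
  H(B) = 2.1353 bits
  H(C) = 1.7448 bits
  H(D) = 2.3219 bits

Ranking: D > B > C > A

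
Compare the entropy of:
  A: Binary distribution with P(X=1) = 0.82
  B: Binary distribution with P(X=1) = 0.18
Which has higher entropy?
Equal

For binary distributions, entropy is maximized at p=0.5 and decreases as p moves toward 0 or 1.

H(A) = H(0.82) = 0.6801 bits
H(B) = H(0.18) = 0.6801 bits

Both distributions are equally far from uniform (|0.82-0.5| = |0.18-0.5|), so they have the same entropy.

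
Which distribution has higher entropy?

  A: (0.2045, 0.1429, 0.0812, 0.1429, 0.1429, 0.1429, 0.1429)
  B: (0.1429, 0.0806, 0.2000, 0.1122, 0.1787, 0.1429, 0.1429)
A

Both distributions are close to uniform, making this a harder comparison.

H(A) = 2.7677 bits
H(B) = 2.7583 bits

The distribution closer to uniform has higher entropy.
Answer: A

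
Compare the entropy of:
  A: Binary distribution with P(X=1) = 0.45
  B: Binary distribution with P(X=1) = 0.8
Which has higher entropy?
A

For binary distributions, entropy is maximized at p=0.5 and decreases as p moves toward 0 or 1.

H(A) = H(0.45) = 0.9928 bits
H(B) = H(0.8) = 0.7219 bits

Distribution A (p=0.45) is closer to uniform (p=0.5), so it has higher entropy.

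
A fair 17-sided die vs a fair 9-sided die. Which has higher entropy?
17-sided die

Both are uniform distributions; for uniform over n outcomes, H = log₂(n). H(17-sided) = log₂(17) = 4.087 bits and H(9-sided) = log₂(9) = 3.170 bits. More outcomes in a uniform distribution means higher entropy.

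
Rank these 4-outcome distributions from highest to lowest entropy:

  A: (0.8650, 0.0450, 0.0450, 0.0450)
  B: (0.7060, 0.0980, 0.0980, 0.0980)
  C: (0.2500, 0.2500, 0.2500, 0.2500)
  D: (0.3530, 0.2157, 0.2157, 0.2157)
C > D > B > A

Key insight: Entropy is maximized by uniform distributions and minimized by concentrated distributions.

Entropies:
  H(A) = 0.7850 bits
  H(B) = 1.3398 bits
  H(C) = 2.0000 bits
  H(D) = 1.9622 bits

Ranking: C > D > B > A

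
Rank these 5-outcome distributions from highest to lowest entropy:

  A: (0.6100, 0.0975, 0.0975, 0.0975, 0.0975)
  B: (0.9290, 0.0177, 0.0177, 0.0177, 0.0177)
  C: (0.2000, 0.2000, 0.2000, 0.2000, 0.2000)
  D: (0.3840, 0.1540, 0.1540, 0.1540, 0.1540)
C > D > A > B

Key insight: Entropy is maximized by uniform distributions and minimized by concentrated distributions.

Entropies:
  H(A) = 1.7448 bits
  H(B) = 0.5116 bits
  H(C) = 2.3219 bits
  H(D) = 2.1928 bits

Ranking: C > D > A > B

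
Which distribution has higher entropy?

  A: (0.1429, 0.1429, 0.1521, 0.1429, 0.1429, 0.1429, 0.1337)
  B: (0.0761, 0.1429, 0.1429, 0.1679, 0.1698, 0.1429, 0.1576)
A

Both distributions are close to uniform, making this a harder comparison.

H(A) = 2.8065 bits
H(B) = 2.7727 bits

The distribution closer to uniform has higher entropy.
Answer: A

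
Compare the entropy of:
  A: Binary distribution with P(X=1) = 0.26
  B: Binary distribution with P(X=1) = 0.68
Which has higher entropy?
B

For binary distributions, entropy is maximized at p=0.5 and decreases as p moves toward 0 or 1.

H(A) = H(0.26) = 0.8267 bits
H(B) = H(0.68) = 0.9044 bits

Distribution B (p=0.68) is closer to uniform (p=0.5), so it has higher entropy.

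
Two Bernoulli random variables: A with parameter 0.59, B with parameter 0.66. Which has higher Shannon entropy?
A

For binary distributions, entropy is maximized at p=0.5 and decreases as p moves toward 0 or 1.

H(A) = H(0.59) = 0.9765 bits
H(B) = H(0.66) = 0.9248 bits

Distribution A (p=0.59) is closer to uniform (p=0.5), so it has higher entropy.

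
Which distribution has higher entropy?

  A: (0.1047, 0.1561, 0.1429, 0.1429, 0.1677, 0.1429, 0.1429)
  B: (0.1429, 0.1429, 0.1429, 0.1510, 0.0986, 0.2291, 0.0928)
A

Both distributions are close to uniform, making this a harder comparison.

H(A) = 2.7954 bits
H(B) = 2.7498 bits

The distribution closer to uniform has higher entropy.
Answer: A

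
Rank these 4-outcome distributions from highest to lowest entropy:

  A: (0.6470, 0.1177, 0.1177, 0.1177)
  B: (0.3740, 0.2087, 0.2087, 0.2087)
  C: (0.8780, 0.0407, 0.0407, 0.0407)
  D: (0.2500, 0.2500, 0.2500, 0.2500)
D > B > A > C

Key insight: Entropy is maximized by uniform distributions and minimized by concentrated distributions.

Entropies:
  H(A) = 1.4962 bits
  H(B) = 1.9459 bits
  H(C) = 0.7284 bits
  H(D) = 2.0000 bits

Ranking: D > B > A > C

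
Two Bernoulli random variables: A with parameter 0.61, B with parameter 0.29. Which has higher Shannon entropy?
A

For binary distributions, entropy is maximized at p=0.5 and decreases as p moves toward 0 or 1.

H(A) = H(0.61) = 0.9648 bits
H(B) = H(0.29) = 0.8687 bits

Distribution A (p=0.61) is closer to uniform (p=0.5), so it has higher entropy.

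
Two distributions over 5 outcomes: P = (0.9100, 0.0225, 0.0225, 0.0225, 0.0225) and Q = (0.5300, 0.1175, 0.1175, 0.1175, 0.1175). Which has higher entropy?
Q

P is highly concentrated on one outcome (91%), making it nearly deterministic. Q spreads its mass more evenly (max 53%). The more spread-out distribution has higher entropy: H(P) ≈ 0.616 bits, H(Q) ≈ 1.937 bits.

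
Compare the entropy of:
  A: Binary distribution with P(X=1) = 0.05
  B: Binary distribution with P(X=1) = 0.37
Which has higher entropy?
B

For binary distributions, entropy is maximized at p=0.5 and decreases as p moves toward 0 or 1.

H(A) = H(0.05) = 0.2864 bits
H(B) = H(0.37) = 0.9507 bits

Distribution B (p=0.37) is closer to uniform (p=0.5), so it has higher entropy.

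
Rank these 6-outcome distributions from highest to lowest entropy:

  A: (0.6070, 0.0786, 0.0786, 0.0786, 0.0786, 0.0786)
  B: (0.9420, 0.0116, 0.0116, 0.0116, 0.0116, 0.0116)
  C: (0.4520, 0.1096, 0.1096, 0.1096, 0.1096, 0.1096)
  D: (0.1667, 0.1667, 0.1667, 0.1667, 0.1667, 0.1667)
D > C > A > B

Key insight: Entropy is maximized by uniform distributions and minimized by concentrated distributions.

Entropies:
  H(A) = 1.8792 bits
  H(B) = 0.4541 bits
  H(C) = 2.2658 bits
  H(D) = 2.5850 bits

Ranking: D > C > A > B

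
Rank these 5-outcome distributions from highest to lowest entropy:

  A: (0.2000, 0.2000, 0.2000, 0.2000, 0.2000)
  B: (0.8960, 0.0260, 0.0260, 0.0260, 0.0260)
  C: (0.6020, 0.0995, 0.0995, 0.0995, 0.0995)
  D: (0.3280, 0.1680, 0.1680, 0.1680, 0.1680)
A > D > C > B

Key insight: Entropy is maximized by uniform distributions and minimized by concentrated distributions.

Entropies:
  H(A) = 2.3219 bits
  H(B) = 0.6895 bits
  H(C) = 1.7658 bits
  H(D) = 2.2569 bits

Ranking: A > D > C > B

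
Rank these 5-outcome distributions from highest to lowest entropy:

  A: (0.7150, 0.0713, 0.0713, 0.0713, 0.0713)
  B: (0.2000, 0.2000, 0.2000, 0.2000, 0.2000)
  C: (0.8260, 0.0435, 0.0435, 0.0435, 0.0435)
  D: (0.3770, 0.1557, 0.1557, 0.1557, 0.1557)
B > D > A > C

Key insight: Entropy is maximized by uniform distributions and minimized by concentrated distributions.

Entropies:
  H(A) = 1.4322 bits
  H(B) = 2.3219 bits
  H(C) = 1.0148 bits
  H(D) = 2.2019 bits

Ranking: B > D > A > C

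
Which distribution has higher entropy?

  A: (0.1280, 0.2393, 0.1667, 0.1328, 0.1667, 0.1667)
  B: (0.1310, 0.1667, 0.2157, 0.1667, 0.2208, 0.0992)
A

Both distributions are close to uniform, making this a harder comparison.

H(A) = 2.5525 bits
H(B) = 2.5350 bits

The distribution closer to uniform has higher entropy.
Answer: A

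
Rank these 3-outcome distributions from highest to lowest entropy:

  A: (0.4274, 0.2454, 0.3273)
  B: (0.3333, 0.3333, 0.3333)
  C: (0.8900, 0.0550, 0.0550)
B > A > C

Key insight: Entropy is maximized by uniform distributions and minimized by concentrated distributions.

- Uniform distributions have maximum entropy log₂(3) = 1.5850 bits
- The more "peaked" or concentrated a distribution, the lower its entropy

Entropies:
  H(A) = 1.5489 bits
  H(B) = 1.5850 bits
  H(C) = 0.6099 bits

Ranking: B > A > C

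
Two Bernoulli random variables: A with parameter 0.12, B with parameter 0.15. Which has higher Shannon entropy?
B

For binary distributions, entropy is maximized at p=0.5 and decreases as p moves toward 0 or 1.

H(A) = H(0.12) = 0.5294 bits
H(B) = H(0.15) = 0.6098 bits

Distribution B (p=0.15) is closer to uniform (p=0.5), so it has higher entropy.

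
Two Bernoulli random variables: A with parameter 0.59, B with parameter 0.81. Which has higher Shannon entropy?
A

For binary distributions, entropy is maximized at p=0.5 and decreases as p moves toward 0 or 1.

H(A) = H(0.59) = 0.9765 bits
H(B) = H(0.81) = 0.7015 bits

Distribution A (p=0.59) is closer to uniform (p=0.5), so it has higher entropy.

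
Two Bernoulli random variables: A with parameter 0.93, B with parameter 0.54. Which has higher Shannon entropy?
B

For binary distributions, entropy is maximized at p=0.5 and decreases as p moves toward 0 or 1.

H(A) = H(0.93) = 0.3659 bits
H(B) = H(0.54) = 0.9954 bits

Distribution B (p=0.54) is closer to uniform (p=0.5), so it has higher entropy.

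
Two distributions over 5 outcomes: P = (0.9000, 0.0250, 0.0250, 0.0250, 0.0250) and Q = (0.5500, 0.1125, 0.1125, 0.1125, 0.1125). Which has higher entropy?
Q

P is highly concentrated on one outcome (90%), making it nearly deterministic. Q spreads its mass more evenly (max 55%). The more spread-out distribution has higher entropy: H(P) ≈ 0.669 bits, H(Q) ≈ 1.893 bits.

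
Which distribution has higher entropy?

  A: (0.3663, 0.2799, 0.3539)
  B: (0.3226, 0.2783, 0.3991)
A

Both distributions are close to uniform, making this a harder comparison.

H(A) = 1.5752 bits
H(B) = 1.5690 bits

The distribution closer to uniform has higher entropy.
Answer: A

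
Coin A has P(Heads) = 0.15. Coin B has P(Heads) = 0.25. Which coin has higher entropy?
B

For binary distributions, entropy is maximized at p=0.5 and decreases as p moves toward 0 or 1.

H(A) = H(0.15) = 0.6098 bits
H(B) = H(0.25) = 0.8113 bits

Distribution B (p=0.25) is closer to uniform (p=0.5), so it has higher entropy.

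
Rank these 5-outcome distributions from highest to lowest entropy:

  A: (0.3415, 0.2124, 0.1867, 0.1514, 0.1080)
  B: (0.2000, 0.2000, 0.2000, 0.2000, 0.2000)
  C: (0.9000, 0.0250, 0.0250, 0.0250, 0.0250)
B > A > C

Key insight: Entropy is maximized by uniform distributions and minimized by concentrated distributions.

- Uniform distributions have maximum entropy log₂(5) = 2.3219 bits
- The more "peaked" or concentrated a distribution, the lower its entropy

Entropies:
  H(A) = 2.2153 bits
  H(B) = 2.3219 bits
  H(C) = 0.6690 bits

Ranking: B > A > C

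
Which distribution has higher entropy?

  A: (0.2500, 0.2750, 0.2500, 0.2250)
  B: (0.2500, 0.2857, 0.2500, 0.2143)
A

Both distributions are close to uniform, making this a harder comparison.

H(A) = 1.9964 bits
H(B) = 1.9926 bits

The distribution closer to uniform has higher entropy.
Answer: A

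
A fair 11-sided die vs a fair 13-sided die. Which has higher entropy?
13-sided die

Both are uniform distributions; for uniform over n outcomes, H = log₂(n). H(11-sided) = log₂(11) = 3.459 bits and H(13-sided) = log₂(13) = 3.700 bits. More outcomes in a uniform distribution means higher entropy.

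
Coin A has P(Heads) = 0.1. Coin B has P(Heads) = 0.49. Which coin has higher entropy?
B

For binary distributions, entropy is maximized at p=0.5 and decreases as p moves toward 0 or 1.

H(A) = H(0.1) = 0.4690 bits
H(B) = H(0.49) = 0.9997 bits

Distribution B (p=0.49) is closer to uniform (p=0.5), so it has higher entropy.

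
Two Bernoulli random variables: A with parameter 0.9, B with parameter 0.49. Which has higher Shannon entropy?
B

For binary distributions, entropy is maximized at p=0.5 and decreases as p moves toward 0 or 1.

H(A) = H(0.9) = 0.4690 bits
H(B) = H(0.49) = 0.9997 bits

Distribution B (p=0.49) is closer to uniform (p=0.5), so it has higher entropy.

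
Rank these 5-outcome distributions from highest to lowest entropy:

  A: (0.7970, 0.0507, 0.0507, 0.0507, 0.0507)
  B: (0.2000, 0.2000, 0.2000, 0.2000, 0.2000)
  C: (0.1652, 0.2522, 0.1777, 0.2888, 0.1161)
B > C > A

Key insight: Entropy is maximized by uniform distributions and minimized by concentrated distributions.

- Uniform distributions have maximum entropy log₂(5) = 2.3219 bits
- The more "peaked" or concentrated a distribution, the lower its entropy

Entropies:
  H(A) = 1.1339 bits
  H(B) = 2.3219 bits
  H(C) = 2.2515 bits

Ranking: B > C > A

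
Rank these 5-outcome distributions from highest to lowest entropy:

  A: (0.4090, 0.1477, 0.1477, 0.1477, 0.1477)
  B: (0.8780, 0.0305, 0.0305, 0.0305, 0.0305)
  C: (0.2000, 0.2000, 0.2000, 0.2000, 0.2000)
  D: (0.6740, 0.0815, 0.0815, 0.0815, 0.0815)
C > A > D > B

Key insight: Entropy is maximized by uniform distributions and minimized by concentrated distributions.

Entropies:
  H(A) = 2.1580 bits
  H(B) = 0.7791 bits
  H(C) = 2.3219 bits
  H(D) = 1.5628 bits

Ranking: C > A > D > B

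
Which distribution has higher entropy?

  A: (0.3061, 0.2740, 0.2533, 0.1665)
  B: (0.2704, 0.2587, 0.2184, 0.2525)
B

Both distributions are close to uniform, making this a harder comparison.

H(A) = 1.9671 bits
H(B) = 1.9956 bits

The distribution closer to uniform has higher entropy.
Answer: B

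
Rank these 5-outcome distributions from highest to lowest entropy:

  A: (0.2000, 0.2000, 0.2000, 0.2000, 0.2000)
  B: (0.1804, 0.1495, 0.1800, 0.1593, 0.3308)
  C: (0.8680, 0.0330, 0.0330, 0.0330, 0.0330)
A > B > C

Key insight: Entropy is maximized by uniform distributions and minimized by concentrated distributions.

- Uniform distributions have maximum entropy log₂(5) = 2.3219 bits
- The more "peaked" or concentrated a distribution, the lower its entropy

Entropies:
  H(A) = 2.3219 bits
  H(B) = 2.2511 bits
  H(C) = 0.8269 bits

Ranking: A > B > C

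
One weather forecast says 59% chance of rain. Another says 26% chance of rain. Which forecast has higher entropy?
59% forecast

Treat each forecast as a Bernoulli distribution. Binary entropy is maximized at p=0.5 and falls off symmetrically toward 0 or 1. The 59% forecast is closer to 50%, so it is more uncertain. H(59%) ≈ 0.977 bits, H(26%) ≈ 0.827 bits.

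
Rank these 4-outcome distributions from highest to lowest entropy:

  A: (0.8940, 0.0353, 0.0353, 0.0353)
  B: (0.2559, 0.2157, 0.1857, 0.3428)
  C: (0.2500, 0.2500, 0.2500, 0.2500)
C > B > A

Key insight: Entropy is maximized by uniform distributions and minimized by concentrated distributions.

- Uniform distributions have maximum entropy log₂(4) = 2.0000 bits
- The more "peaked" or concentrated a distribution, the lower its entropy

Entropies:
  H(A) = 0.6557 bits
  H(B) = 1.9610 bits
  H(C) = 2.0000 bits

Ranking: C > B > A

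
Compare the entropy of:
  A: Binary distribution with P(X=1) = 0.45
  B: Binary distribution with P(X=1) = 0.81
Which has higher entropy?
A

For binary distributions, entropy is maximized at p=0.5 and decreases as p moves toward 0 or 1.

H(A) = H(0.45) = 0.9928 bits
H(B) = H(0.81) = 0.7015 bits

Distribution A (p=0.45) is closer to uniform (p=0.5), so it has higher entropy.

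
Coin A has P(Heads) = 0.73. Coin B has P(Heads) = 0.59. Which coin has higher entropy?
B

For binary distributions, entropy is maximized at p=0.5 and decreases as p moves toward 0 or 1.

H(A) = H(0.73) = 0.8415 bits
H(B) = H(0.59) = 0.9765 bits

Distribution B (p=0.59) is closer to uniform (p=0.5), so it has higher entropy.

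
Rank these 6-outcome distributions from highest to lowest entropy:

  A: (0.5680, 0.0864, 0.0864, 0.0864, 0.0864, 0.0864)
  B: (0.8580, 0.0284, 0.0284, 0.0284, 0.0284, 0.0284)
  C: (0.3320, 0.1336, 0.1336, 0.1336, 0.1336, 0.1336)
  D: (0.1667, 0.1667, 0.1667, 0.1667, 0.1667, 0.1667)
D > C > A > B

Key insight: Entropy is maximized by uniform distributions and minimized by concentrated distributions.

Entropies:
  H(A) = 1.9897 bits
  H(B) = 0.9192 bits
  H(C) = 2.4680 bits
  H(D) = 2.5850 bits

Ranking: D > C > A > B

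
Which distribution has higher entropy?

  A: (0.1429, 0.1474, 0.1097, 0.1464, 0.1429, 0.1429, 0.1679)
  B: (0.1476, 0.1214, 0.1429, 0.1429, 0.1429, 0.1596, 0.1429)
B

Both distributions are close to uniform, making this a harder comparison.

H(A) = 2.7981 bits
H(B) = 2.8034 bits

The distribution closer to uniform has higher entropy.
Answer: B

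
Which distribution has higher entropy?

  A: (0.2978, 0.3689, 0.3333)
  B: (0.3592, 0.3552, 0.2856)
A

Both distributions are close to uniform, making this a harder comparison.

H(A) = 1.5795 bits
H(B) = 1.5773 bits

The distribution closer to uniform has higher entropy.
Answer: A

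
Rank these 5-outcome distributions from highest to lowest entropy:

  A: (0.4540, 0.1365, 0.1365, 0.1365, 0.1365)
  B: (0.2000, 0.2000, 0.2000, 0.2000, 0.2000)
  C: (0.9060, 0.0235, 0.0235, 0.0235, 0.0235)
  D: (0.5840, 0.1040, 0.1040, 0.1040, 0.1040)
B > A > D > C

Key insight: Entropy is maximized by uniform distributions and minimized by concentrated distributions.

Entropies:
  H(A) = 2.0859 bits
  H(B) = 2.3219 bits
  H(C) = 0.6377 bits
  H(D) = 1.8115 bits

Ranking: B > A > D > C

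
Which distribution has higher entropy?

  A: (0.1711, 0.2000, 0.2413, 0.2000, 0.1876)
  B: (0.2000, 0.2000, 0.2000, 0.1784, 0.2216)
B

Both distributions are close to uniform, making this a harder comparison.

H(A) = 2.3124 bits
H(B) = 2.3186 bits

The distribution closer to uniform has higher entropy.
Answer: B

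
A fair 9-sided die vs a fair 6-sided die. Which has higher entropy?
9-sided die

Both are uniform distributions; for uniform over n outcomes, H = log₂(n). H(9-sided) = log₂(9) = 3.170 bits and H(6-sided) = log₂(6) = 2.585 bits. More outcomes in a uniform distribution means higher entropy.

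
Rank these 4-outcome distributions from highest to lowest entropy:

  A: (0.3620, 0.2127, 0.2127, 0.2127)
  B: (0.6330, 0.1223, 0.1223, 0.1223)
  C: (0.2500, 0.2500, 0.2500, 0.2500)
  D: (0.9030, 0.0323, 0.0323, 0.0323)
C > A > B > D

Key insight: Entropy is maximized by uniform distributions and minimized by concentrated distributions.

Entropies:
  H(A) = 1.9555 bits
  H(B) = 1.5300 bits
  H(C) = 2.0000 bits
  H(D) = 0.6132 bits

Ranking: C > A > B > D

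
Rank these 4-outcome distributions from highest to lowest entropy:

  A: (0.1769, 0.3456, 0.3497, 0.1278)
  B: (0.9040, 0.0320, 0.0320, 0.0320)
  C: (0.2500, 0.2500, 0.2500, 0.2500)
C > A > B

Key insight: Entropy is maximized by uniform distributions and minimized by concentrated distributions.

- Uniform distributions have maximum entropy log₂(4) = 2.0000 bits
- The more "peaked" or concentrated a distribution, the lower its entropy

Entropies:
  H(A) = 1.8811 bits
  H(B) = 0.6083 bits
  H(C) = 2.0000 bits

Ranking: C > A > B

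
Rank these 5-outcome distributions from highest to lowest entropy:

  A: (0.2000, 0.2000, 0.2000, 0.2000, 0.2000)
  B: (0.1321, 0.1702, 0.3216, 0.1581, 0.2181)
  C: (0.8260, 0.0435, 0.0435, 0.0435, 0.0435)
A > B > C

Key insight: Entropy is maximized by uniform distributions and minimized by concentrated distributions.

- Uniform distributions have maximum entropy log₂(5) = 2.3219 bits
- The more "peaked" or concentrated a distribution, the lower its entropy

Entropies:
  H(A) = 2.3219 bits
  H(B) = 2.2467 bits
  H(C) = 1.0148 bits

Ranking: A > B > C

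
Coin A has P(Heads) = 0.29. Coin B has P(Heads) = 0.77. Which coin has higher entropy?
A

For binary distributions, entropy is maximized at p=0.5 and decreases as p moves toward 0 or 1.

H(A) = H(0.29) = 0.8687 bits
H(B) = H(0.77) = 0.7780 bits

Distribution A (p=0.29) is closer to uniform (p=0.5), so it has higher entropy.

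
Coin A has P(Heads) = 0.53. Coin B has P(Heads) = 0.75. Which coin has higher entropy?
A

For binary distributions, entropy is maximized at p=0.5 and decreases as p moves toward 0 or 1.

H(A) = H(0.53) = 0.9974 bits
H(B) = H(0.75) = 0.8113 bits

Distribution A (p=0.53) is closer to uniform (p=0.5), so it has higher entropy.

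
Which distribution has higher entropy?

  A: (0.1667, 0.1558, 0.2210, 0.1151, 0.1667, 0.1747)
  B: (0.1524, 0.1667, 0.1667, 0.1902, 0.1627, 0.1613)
B

Both distributions are close to uniform, making this a harder comparison.

H(A) = 2.5597 bits
H(B) = 2.5816 bits

The distribution closer to uniform has higher entropy.
Answer: B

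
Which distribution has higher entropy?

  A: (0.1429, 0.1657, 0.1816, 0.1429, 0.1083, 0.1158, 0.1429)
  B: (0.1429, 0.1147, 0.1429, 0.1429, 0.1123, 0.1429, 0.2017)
A

Both distributions are close to uniform, making this a harder comparison.

H(A) = 2.7873 bits
H(B) = 2.7825 bits

The distribution closer to uniform has higher entropy.
Answer: A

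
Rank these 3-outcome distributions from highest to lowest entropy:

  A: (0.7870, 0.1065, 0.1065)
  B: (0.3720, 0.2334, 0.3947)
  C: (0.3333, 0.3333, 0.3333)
C > B > A

Key insight: Entropy is maximized by uniform distributions and minimized by concentrated distributions.

- Uniform distributions have maximum entropy log₂(3) = 1.5850 bits
- The more "peaked" or concentrated a distribution, the lower its entropy

Entropies:
  H(A) = 0.9602 bits
  H(B) = 1.5500 bits
  H(C) = 1.5850 bits

Ranking: C > B > A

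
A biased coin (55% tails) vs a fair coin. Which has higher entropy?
Fair coin

The fair coin is uniform (p=0.5), maximizing binary entropy at 1 bit. The biased coin has H(0.55) ≈ 0.993 bits — its outcome is more predictable, so its entropy is lower.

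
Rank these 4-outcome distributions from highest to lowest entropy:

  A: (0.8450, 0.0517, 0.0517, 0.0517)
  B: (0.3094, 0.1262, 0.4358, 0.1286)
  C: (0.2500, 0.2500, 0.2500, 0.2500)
C > B > A

Key insight: Entropy is maximized by uniform distributions and minimized by concentrated distributions.

- Uniform distributions have maximum entropy log₂(4) = 2.0000 bits
- The more "peaked" or concentrated a distribution, the lower its entropy

Entropies:
  H(A) = 0.8679 bits
  H(B) = 1.8032 bits
  H(C) = 2.0000 bits

Ranking: C > B > A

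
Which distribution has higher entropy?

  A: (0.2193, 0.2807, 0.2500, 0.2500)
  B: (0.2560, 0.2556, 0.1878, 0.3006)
A

Both distributions are close to uniform, making this a harder comparison.

H(A) = 1.9945 bits
H(B) = 1.9806 bits

The distribution closer to uniform has higher entropy.
Answer: A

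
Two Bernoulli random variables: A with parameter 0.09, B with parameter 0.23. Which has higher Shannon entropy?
B

For binary distributions, entropy is maximized at p=0.5 and decreases as p moves toward 0 or 1.

H(A) = H(0.09) = 0.4365 bits
H(B) = H(0.23) = 0.7780 bits

Distribution B (p=0.23) is closer to uniform (p=0.5), so it has higher entropy.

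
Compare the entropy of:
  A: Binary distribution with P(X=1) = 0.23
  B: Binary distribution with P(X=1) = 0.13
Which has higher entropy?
A

For binary distributions, entropy is maximized at p=0.5 and decreases as p moves toward 0 or 1.

H(A) = H(0.23) = 0.7780 bits
H(B) = H(0.13) = 0.5574 bits

Distribution A (p=0.23) is closer to uniform (p=0.5), so it has higher entropy.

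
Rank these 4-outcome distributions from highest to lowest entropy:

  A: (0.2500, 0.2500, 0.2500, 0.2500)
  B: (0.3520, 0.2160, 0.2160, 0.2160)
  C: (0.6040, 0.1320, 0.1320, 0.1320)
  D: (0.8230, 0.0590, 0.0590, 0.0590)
A > B > C > D

Key insight: Entropy is maximized by uniform distributions and minimized by concentrated distributions.

Entropies:
  H(A) = 2.0000 bits
  H(B) = 1.9629 bits
  H(C) = 1.5962 bits
  H(D) = 0.9540 bits

Ranking: A > B > C > D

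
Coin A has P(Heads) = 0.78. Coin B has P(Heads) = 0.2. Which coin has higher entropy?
A

For binary distributions, entropy is maximized at p=0.5 and decreases as p moves toward 0 or 1.

H(A) = H(0.78) = 0.7602 bits
H(B) = H(0.2) = 0.7219 bits

Distribution A (p=0.78) is closer to uniform (p=0.5), so it has higher entropy.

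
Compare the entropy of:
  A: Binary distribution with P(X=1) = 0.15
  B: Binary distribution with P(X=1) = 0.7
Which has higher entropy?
B

For binary distributions, entropy is maximized at p=0.5 and decreases as p moves toward 0 or 1.

H(A) = H(0.15) = 0.6098 bits
H(B) = H(0.7) = 0.8813 bits

Distribution B (p=0.7) is closer to uniform (p=0.5), so it has higher entropy.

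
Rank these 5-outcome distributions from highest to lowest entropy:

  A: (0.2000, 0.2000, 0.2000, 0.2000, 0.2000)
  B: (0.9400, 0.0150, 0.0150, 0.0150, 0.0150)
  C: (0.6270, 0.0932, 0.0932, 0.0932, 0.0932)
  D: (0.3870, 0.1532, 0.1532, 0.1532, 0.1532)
A > D > C > B

Key insight: Entropy is maximized by uniform distributions and minimized by concentrated distributions.

Entropies:
  H(A) = 2.3219 bits
  H(B) = 0.4474 bits
  H(C) = 1.6989 bits
  H(D) = 2.1888 bits

Ranking: A > D > C > B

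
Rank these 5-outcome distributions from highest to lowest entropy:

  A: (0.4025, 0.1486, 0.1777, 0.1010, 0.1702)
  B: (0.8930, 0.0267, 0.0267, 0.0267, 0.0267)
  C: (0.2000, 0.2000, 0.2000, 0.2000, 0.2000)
C > A > B

Key insight: Entropy is maximized by uniform distributions and minimized by concentrated distributions.

- Uniform distributions have maximum entropy log₂(5) = 2.3219 bits
- The more "peaked" or concentrated a distribution, the lower its entropy

Entropies:
  H(A) = 2.1491 bits
  H(B) = 0.7048 bits
  H(C) = 2.3219 bits

Ranking: C > A > B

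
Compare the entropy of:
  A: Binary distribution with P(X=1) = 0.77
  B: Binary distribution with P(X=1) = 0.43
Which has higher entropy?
B

For binary distributions, entropy is maximized at p=0.5 and decreases as p moves toward 0 or 1.

H(A) = H(0.77) = 0.7780 bits
H(B) = H(0.43) = 0.9858 bits

Distribution B (p=0.43) is closer to uniform (p=0.5), so it has higher entropy.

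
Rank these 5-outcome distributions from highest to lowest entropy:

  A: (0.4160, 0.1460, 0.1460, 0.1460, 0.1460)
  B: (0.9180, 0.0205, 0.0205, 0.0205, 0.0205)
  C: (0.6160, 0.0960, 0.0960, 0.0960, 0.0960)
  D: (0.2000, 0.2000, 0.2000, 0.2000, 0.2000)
D > A > C > B

Key insight: Entropy is maximized by uniform distributions and minimized by concentrated distributions.

Entropies:
  H(A) = 2.1475 bits
  H(B) = 0.5732 bits
  H(C) = 1.7288 bits
  H(D) = 2.3219 bits

Ranking: D > A > C > B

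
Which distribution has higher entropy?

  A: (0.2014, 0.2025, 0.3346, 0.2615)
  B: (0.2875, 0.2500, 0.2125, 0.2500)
B

Both distributions are close to uniform, making this a harder comparison.

H(A) = 1.9667 bits
H(B) = 1.9918 bits

The distribution closer to uniform has higher entropy.
Answer: B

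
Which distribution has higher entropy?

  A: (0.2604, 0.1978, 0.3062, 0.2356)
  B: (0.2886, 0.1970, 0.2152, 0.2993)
A

Both distributions are close to uniform, making this a harder comparison.

H(A) = 1.9821 bits
H(B) = 1.9769 bits

The distribution closer to uniform has higher entropy.
Answer: A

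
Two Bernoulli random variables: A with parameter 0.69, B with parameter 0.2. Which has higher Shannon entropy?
A

For binary distributions, entropy is maximized at p=0.5 and decreases as p moves toward 0 or 1.

H(A) = H(0.69) = 0.8932 bits
H(B) = H(0.2) = 0.7219 bits

Distribution A (p=0.69) is closer to uniform (p=0.5), so it has higher entropy.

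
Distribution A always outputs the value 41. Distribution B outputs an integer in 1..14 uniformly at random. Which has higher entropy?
B

A is deterministic, so H(A) = 0. B is uniform over 14 outcomes, so H(B) = log₂(14) = 3.807 bits. Any distribution with genuine randomness has higher entropy than a deterministic one.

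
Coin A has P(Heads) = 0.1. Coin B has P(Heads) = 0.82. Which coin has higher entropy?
B

For binary distributions, entropy is maximized at p=0.5 and decreases as p moves toward 0 or 1.

H(A) = H(0.1) = 0.4690 bits
H(B) = H(0.82) = 0.6801 bits

Distribution B (p=0.82) is closer to uniform (p=0.5), so it has higher entropy.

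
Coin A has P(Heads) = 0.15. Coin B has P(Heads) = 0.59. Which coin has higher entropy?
B

For binary distributions, entropy is maximized at p=0.5 and decreases as p moves toward 0 or 1.

H(A) = H(0.15) = 0.6098 bits
H(B) = H(0.59) = 0.9765 bits

Distribution B (p=0.59) is closer to uniform (p=0.5), so it has higher entropy.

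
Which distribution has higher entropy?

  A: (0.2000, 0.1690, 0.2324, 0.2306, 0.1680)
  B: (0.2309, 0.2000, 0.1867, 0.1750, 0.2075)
B

Both distributions are close to uniform, making this a harder comparison.

H(A) = 2.3075 bits
H(B) = 2.3154 bits

The distribution closer to uniform has higher entropy.
Answer: B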